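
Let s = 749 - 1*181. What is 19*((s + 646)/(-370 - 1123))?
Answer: -23066/1493 ≈ -15.449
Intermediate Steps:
s = 568 (s = 749 - 181 = 568)
19*((s + 646)/(-370 - 1123)) = 19*((568 + 646)/(-370 - 1123)) = 19*(1214/(-1493)) = 19*(1214*(-1/1493)) = 19*(-1214/1493) = -23066/1493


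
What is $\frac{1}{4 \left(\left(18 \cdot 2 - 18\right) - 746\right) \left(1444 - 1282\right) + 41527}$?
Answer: $- \frac{1}{430217} \approx -2.3244 \cdot 10^{-6}$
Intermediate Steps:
$\frac{1}{4 \left(\left(18 \cdot 2 - 18\right) - 746\right) \left(1444 - 1282\right) + 41527} = \frac{1}{4 \left(\left(36 - 18\right) - 746\right) 162 + 41527} = \frac{1}{4 \left(18 - 746\right) 162 + 41527} = \frac{1}{4 \left(\left(-728\right) 162\right) + 41527} = \frac{1}{4 \left(-117936\right) + 41527} = \frac{1}{-471744 + 41527} = \frac{1}{-430217} = - \frac{1}{430217}$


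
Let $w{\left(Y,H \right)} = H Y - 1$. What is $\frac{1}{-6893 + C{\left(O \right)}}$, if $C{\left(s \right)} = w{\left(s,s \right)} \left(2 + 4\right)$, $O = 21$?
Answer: $- \frac{1}{4253} \approx -0.00023513$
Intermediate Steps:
$w{\left(Y,H \right)} = -1 + H Y$
$C{\left(s \right)} = -6 + 6 s^{2}$ ($C{\left(s \right)} = \left(-1 + s s\right) \left(2 + 4\right) = \left(-1 + s^{2}\right) 6 = -6 + 6 s^{2}$)
$\frac{1}{-6893 + C{\left(O \right)}} = \frac{1}{-6893 - \left(6 - 6 \cdot 21^{2}\right)} = \frac{1}{-6893 + \left(-6 + 6 \cdot 441\right)} = \frac{1}{-6893 + \left(-6 + 2646\right)} = \frac{1}{-6893 + 2640} = \frac{1}{-4253} = - \frac{1}{4253}$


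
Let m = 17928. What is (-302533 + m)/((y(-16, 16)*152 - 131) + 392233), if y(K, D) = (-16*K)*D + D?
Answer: -284605/1017126 ≈ -0.27981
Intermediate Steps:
y(K, D) = D - 16*D*K (y(K, D) = -16*D*K + D = D - 16*D*K)
(-302533 + m)/((y(-16, 16)*152 - 131) + 392233) = (-302533 + 17928)/(((16*(1 - 16*(-16)))*152 - 131) + 392233) = -284605/(((16*(1 + 256))*152 - 131) + 392233) = -284605/(((16*257)*152 - 131) + 392233) = -284605/((4112*152 - 131) + 392233) = -284605/((625024 - 131) + 392233) = -284605/(624893 + 392233) = -284605/1017126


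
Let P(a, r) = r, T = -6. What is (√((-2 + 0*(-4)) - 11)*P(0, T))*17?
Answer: -102*I*√13 ≈ -367.77*I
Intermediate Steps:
(√((-2 + 0*(-4)) - 11)*P(0, T))*17 = (√((-2 + 0*(-4)) - 11)*(-6))*17 = (√((-2 + 0) - 11)*(-6))*17 = (√(-2 - 11)*(-6))*17 = (√(-13)*(-6))*17 = ((I*√13)*(-6))*17 = -6*I*√13*17 = -102*I*√13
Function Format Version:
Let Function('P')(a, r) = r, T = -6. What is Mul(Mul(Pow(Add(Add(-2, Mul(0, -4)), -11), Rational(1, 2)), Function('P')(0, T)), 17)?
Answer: Mul(-102, I, Pow(13, Rational(1, 2))) ≈ Mul(-367.77, I)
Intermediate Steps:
Mul(Mul(Pow(Add(Add(-2, Mul(0, -4)), -11), Rational(1, 2)), Function('P')(0, T)), 17) = Mul(Mul(Pow(Add(Add(-2, Mul(0, -4)), -11), Rational(1, 2)), -6), 17) = Mul(Mul(Pow(Add(Add(-2, 0), -11), Rational(1, 2)), -6), 17) = Mul(Mul(Pow(Add(-2, -11), Rational(1, 2)), -6), 17) = Mul(Mul(Pow(-13, Rational(1, 2)), -6), 17) = Mul(Mul(Mul(I, Pow(13, Rational(1, 2))), -6), 17) = Mul(Mul(-6, I, Pow(13, Rational(1, 2))), 17) = Mul(-102, I, Pow(13, Rational(1, 2)))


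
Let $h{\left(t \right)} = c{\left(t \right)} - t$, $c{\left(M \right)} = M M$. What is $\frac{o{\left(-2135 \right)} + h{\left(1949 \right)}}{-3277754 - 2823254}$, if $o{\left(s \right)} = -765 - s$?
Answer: $- \frac{1899011}{3050504} \approx -0.62252$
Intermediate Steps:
$c{\left(M \right)} = M^{2}$
$h{\left(t \right)} = t^{2} - t$
$\frac{o{\left(-2135 \right)} + h{\left(1949 \right)}}{-3277754 - 2823254} = \frac{\left(-765 - -2135\right) + 1949 \left(-1 + 1949\right)}{-3277754 - 2823254} = \frac{\left(-765 + 2135\right) + 1949 \cdot 1948}{-6101008} = \left(1370 + 3796652\right) \left(- \frac{1}{6101008}\right) = 3798022 \left(- \frac{1}{6101008}\right) = - \frac{1899011}{3050504}$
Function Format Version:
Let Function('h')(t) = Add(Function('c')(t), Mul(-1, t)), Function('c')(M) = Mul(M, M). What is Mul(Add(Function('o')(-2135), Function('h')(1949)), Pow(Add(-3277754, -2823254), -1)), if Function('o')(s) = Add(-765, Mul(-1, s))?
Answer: Rational(-1899011, 3050504) ≈ -0.62252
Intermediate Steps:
Function('c')(M) = Pow(M, 2)
Function('h')(t) = Add(Pow(t, 2), Mul(-1, t))
Mul(Add(Function('o')(-2135), Function('h')(1949)), Pow(Add(-3277754, -2823254), -1)) = Mul(Add(Add(-765, Mul(-1, -2135)), Mul(1949, Add(-1, 1949))), Pow(Add(-3277754, -2823254), -1)) = Mul(Add(Add(-765, 2135), Mul(1949, 1948)), Pow(-6101008, -1)) = Mul(Add(1370, 3796652), Rational(-1, 6101008)) = Mul(3798022, Rational(-1, 6101008)) = Rational(-1899011, 3050504)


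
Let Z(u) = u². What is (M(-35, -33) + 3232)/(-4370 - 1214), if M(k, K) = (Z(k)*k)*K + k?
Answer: -177259/698 ≈ -253.95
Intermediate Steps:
M(k, K) = k + K*k³ (M(k, K) = (k²*k)*K + k = k³*K + k = K*k³ + k = k + K*k³)
(M(-35, -33) + 3232)/(-4370 - 1214) = ((-35 - 33*(-35)³) + 3232)/(-4370 - 1214) = ((-35 - 33*(-42875)) + 3232)/(-5584) = ((-35 + 1414875) + 3232)*(-1/5584) = (1414840 + 3232)*(-1/5584) = 1418072*(-1/5584) = -177259/698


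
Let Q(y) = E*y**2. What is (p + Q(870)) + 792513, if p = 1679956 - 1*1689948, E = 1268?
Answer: 960531721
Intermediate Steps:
p = -9992 (p = 1679956 - 1689948 = -9992)
Q(y) = 1268*y**2
(p + Q(870)) + 792513 = (-9992 + 1268*870**2) + 792513 = (-9992 + 1268*756900) + 792513 = (-9992 + 959749200) + 792513 = 959739208 + 792513 = 960531721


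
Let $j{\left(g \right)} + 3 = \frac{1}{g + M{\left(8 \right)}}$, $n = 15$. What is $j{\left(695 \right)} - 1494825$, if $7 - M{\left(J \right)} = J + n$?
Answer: $- \frac{1014988211}{679} \approx -1.4948 \cdot 10^{6}$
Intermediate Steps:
$M{\left(J \right)} = -8 - J$ ($M{\left(J \right)} = 7 - \left(J + 15\right) = 7 - \left(15 + J\right) = -8 - J$)
$j{\left(g \right)} = -3 + \frac{1}{-16 + g}$ ($j{\left(g \right)} = -3 + \frac{1}{g - 16} = -3 + \frac{1}{-16 + g}$)
$j{\left(695 \right)} - 1494825 = \frac{49 - 2085}{-16 + 695} - 1494825 = \frac{49 - 2085}{679} - 1494825 = \frac{1}{679} \left(-2036\right) - 1494825 = - \frac{2036}{679} - 1494825 = - \frac{1014988211}{679}$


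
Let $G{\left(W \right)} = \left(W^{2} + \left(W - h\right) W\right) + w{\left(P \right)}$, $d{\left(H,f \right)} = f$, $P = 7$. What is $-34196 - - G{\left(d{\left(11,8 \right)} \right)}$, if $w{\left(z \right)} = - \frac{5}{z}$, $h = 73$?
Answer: $- \frac{242569}{7} \approx -34653.0$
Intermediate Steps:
$G{\left(W \right)} = - \frac{5}{7} + W^{2} + W \left(-73 + W\right)$ ($G{\left(W \right)} = \left(W^{2} + \left(W - 73\right) W\right) - \frac{5}{7} = \left(W^{2} + \left(-73 + W\right) W\right) - \frac{5}{7} = \left(W^{2} + W \left(-73 + W\right)\right) - \frac{5}{7} = - \frac{5}{7} + W^{2} + W \left(-73 + W\right)$)
$-34196 - - G{\left(d{\left(11,8 \right)} \right)} = -34196 - - (- \frac{5}{7} - 584 + 2 \cdot 8^{2}) = -34196 - - (- \frac{5}{7} - 584 + 2 \cdot 64) = -34196 - - (- \frac{5}{7} - 584 + 128) = -34196 - \left(-1\right) \left(- \frac{3197}{7}\right) = -34196 - \frac{3197}{7} = - \frac{242569}{7}$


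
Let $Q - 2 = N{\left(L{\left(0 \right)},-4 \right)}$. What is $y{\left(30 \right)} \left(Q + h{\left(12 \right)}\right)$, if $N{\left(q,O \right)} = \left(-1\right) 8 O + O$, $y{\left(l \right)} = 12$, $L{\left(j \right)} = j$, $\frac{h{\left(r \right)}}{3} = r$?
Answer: $792$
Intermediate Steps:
$h{\left(r \right)} = 3 r$
$N{\left(q,O \right)} = - 7 O$ ($N{\left(q,O \right)} = - 8 O + O = - 7 O$)
$Q = 30$ ($Q = 2 - -28 = 2 + 28 = 30$)
$y{\left(30 \right)} \left(Q + h{\left(12 \right)}\right) = 12 \left(30 + 3 \cdot 12\right) = 12 \left(30 + 36\right) = 12 \cdot 66 = 792$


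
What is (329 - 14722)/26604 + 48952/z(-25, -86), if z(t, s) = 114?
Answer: 216779701/505476 ≈ 428.86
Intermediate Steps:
(329 - 14722)/26604 + 48952/z(-25, -86) = (329 - 14722)/26604 + 48952/114 = -14393*1/26604 + 48952*(1/114) = -14393/26604 + 24476/57 = 216779701/505476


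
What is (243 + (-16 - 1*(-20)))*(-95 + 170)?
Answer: 18525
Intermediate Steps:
(243 + (-16 - 1*(-20)))*(-95 + 170) = (243 + (-16 + 20))*75 = (243 + 4)*75 = 247*75 = 18525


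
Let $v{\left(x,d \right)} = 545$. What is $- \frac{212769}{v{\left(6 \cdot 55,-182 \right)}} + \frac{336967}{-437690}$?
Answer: $- \frac{3732420425}{9541642} \approx -391.17$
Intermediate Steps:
$- \frac{212769}{v{\left(6 \cdot 55,-182 \right)}} + \frac{336967}{-437690} = - \frac{212769}{545} + \frac{336967}{-437690} = \left(-212769\right) \frac{1}{545} + 336967 \left(- \frac{1}{437690}\right) = - \frac{212769}{545} - \frac{336967}{437690} = - \frac{3732420425}{9541642}$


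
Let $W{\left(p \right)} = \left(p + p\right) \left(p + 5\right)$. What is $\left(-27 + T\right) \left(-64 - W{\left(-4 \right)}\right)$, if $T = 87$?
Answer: $-3360$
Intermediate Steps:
$W{\left(p \right)} = 2 p \left(5 + p\right)$
$\left(-27 + T\right) \left(-64 - W{\left(-4 \right)}\right) = \left(-27 + 87\right) \left(-64 - 2 \left(-4\right) \left(5 - 4\right)\right) = 60 \left(-64 - 2 \left(-4\right) 1\right) = 60 \left(-64 - -8\right) = 60 \left(-64 + 8\right) = 60 \left(-56\right) = -3360$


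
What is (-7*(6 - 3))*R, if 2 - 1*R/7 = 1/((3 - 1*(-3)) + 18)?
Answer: -2303/8 ≈ -287.88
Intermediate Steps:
R = 329/24 (R = 14 - 7/((3 - 1*(-3)) + 18) = 14 - 7/((3 + 3) + 18) = 14 - 7/(6 + 18) = 14 - 7/24 = 329/24 ≈ 13.708)
(-7*(6 - 3))*R = -7*(6 - 3)*(329/24) = -7*3*(329/24) = -21*329/24 = -2303/8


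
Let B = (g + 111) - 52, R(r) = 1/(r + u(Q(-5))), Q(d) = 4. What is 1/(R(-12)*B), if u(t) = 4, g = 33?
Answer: -2/23 ≈ -0.086957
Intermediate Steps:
R(r) = 1/(4 + r) (R(r) = 1/(r + 4) = 1/(4 + r))
B = 92 (B = (33 + 111) - 52 = 144 - 52 = 92)
1/(R(-12)*B) = 1/(92/(4 - 12)) = 1/(92/(-8)) = 1/(-⅛*92) = 1/(-23/2) = -2/23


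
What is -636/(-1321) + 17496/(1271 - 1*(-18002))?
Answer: 35369844/25459633 ≈ 1.3893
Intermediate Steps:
-636/(-1321) + 17496/(1271 - 1*(-18002)) = -636*(-1/1321) + 17496/(1271 + 18002) = 636/1321 + 17496/19273 = 35369844/25459633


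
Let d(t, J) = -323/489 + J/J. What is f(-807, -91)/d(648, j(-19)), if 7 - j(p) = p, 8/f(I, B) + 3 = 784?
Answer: 1956/64823 ≈ 0.030174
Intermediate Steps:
f(I, B) = 8/781 (f(I, B) = 8/(-3 + 784) = 8/781)
j(p) = 7 - p
d(t, J) = 166/489 (d(t, J) = -323*1/489 + 1 = -323/489 + 1 = 166/489)
f(-807, -91)/d(648, j(-19)) = 8/(781*(166/489)) = (8/781)*(489/166) = 1956/64823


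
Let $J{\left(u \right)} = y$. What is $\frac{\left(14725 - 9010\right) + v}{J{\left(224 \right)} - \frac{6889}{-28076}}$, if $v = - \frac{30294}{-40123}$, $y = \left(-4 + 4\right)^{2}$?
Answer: $\frac{6438760018164}{276407347} \approx 23294.0$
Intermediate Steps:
$y = 0$ ($y = 0^{2} = 0$)
$J{\left(u \right)} = 0$
$v = \frac{30294}{40123}$ ($v = \left(-30294\right) \left(- \frac{1}{40123}\right) = \frac{30294}{40123} \approx 0.75503$)
$\frac{\left(14725 - 9010\right) + v}{J{\left(224 \right)} - \frac{6889}{-28076}} = \frac{\left(14725 - 9010\right) + \frac{30294}{40123}}{0 - \frac{6889}{-28076}} = \frac{\left(14725 - 9010\right) + \frac{30294}{40123}}{0 - - \frac{6889}{28076}} = \frac{5715 + \frac{30294}{40123}}{0 + \frac{6889}{28076}} = \frac{229333239}{40123 \cdot \frac{6889}{28076}} = \frac{229333239}{40123} \cdot \frac{28076}{6889} = \frac{6438760018164}{276407347}$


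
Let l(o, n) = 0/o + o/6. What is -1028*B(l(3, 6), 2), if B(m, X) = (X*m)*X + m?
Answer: -2570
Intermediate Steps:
l(o, n) = o/6 (l(o, n) = 0 + o*(⅙) = 0 + o/6 = o/6)
B(m, X) = m + m*X² (B(m, X) = m*X² + m = m + m*X²)
-1028*B(l(3, 6), 2) = -1028*(⅙)*3*(1 + 2²) = -514*(1 + 4) = -514*5 = -1028*5/2 = -2570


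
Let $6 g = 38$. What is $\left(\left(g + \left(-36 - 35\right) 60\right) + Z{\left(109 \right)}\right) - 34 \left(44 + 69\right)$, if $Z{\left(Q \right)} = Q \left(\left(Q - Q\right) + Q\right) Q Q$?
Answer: $\frac{423450196}{3} \approx 1.4115 \cdot 10^{8}$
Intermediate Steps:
$g = \frac{19}{3}$ ($g = \frac{1}{6} \cdot 38 = \frac{19}{3} \approx 6.3333$)
$Z{\left(Q \right)} = Q^{4}$ ($Z{\left(Q \right)} = Q \left(0 + Q\right) Q Q = Q Q Q Q = Q Q^{2} Q = Q^{3} Q = Q^{4}$)
$\left(\left(g + \left(-36 - 35\right) 60\right) + Z{\left(109 \right)}\right) - 34 \left(44 + 69\right) = \left(\left(\frac{19}{3} + \left(-36 - 35\right) 60\right) + 109^{4}\right) - 34 \left(44 + 69\right) = \left(\left(\frac{19}{3} + \left(-36 - 35\right) 60\right) + 141158161\right) - 3842 = \left(\left(\frac{19}{3} - 4260\right) + 141158161\right) - 3842 = \left(- \frac{12761}{3} + 141158161\right) - 3842 = \frac{423461722}{3} - 3842 = \frac{423450196}{3}$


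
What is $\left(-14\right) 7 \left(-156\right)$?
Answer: $15288$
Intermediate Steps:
$\left(-14\right) 7 \left(-156\right) = \left(-98\right) \left(-156\right) = 15288$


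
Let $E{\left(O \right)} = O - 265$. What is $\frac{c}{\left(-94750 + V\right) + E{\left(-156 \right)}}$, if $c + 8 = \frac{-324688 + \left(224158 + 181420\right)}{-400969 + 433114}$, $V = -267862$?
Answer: $\frac{35254}{2333939157} \approx 1.5105 \cdot 10^{-5}$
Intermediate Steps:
$E{\left(O \right)} = -265 + O$
$c = - \frac{35254}{6429}$ ($c = -8 + \frac{-324688 + \left(224158 + 181420\right)}{-400969 + 433114} = -8 + \frac{-324688 + 405578}{32145} = -8 + 80890 \cdot \frac{1}{32145} = -8 + \frac{16178}{6429} = - \frac{35254}{6429} \approx -5.4836$)
$\frac{c}{\left(-94750 + V\right) + E{\left(-156 \right)}} = - \frac{35254}{6429 \left(\left(-94750 - 267862\right) - 421\right)} = - \frac{35254}{6429 \left(-362612 - 421\right)} = - \frac{35254}{6429 \left(-363033\right)} = \left(- \frac{35254}{6429}\right) \left(- \frac{1}{363033}\right) = \frac{35254}{2333939157}$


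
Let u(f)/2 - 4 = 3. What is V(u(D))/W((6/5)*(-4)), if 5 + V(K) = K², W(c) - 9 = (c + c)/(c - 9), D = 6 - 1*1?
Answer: 4393/223 ≈ 19.700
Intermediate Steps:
D = 5 (D = 6 - 1 = 5)
u(f) = 14 (u(f) = 8 + 2*3 = 8 + 6 = 14)
W(c) = 9 + 2*c/(-9 + c) (W(c) = 9 + (c + c)/(c - 9) = 9 + (2*c)/(-9 + c) = 9 + 2*c/(-9 + c))
V(K) = -5 + K²
V(u(D))/W((6/5)*(-4)) = (-5 + 14²)/(((-81 + 11*((6/5)*(-4)))/(-9 + (6/5)*(-4)))) = (-5 + 196)/(((-81 + 11*((6*(⅕))*(-4)))/(-9 + (6*(⅕))*(-4)))) = 191/((-81 + 11*((6/5)*(-4)))/(-9 + (6/5)*(-4))) = 191/((-81 + 11*(-24/5))/(-9 - 24/5)) = 191/((-81 - 264/5)/(-69/5)) = 191/(-5/69*(-669/5)) = 191/(223/23) = (23/223)*191 = 4393/223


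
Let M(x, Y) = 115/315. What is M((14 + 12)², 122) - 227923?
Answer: -14359126/63 ≈ -2.2792e+5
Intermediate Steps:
M(x, Y) = 23/63 (M(x, Y) = 115*(1/315) = 23/63)
M((14 + 12)², 122) - 227923 = 23/63 - 227923 = -14359126/63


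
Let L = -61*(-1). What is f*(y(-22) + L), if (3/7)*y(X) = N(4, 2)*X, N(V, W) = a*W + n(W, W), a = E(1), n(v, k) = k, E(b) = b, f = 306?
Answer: -44166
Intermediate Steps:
L = 61
a = 1
N(V, W) = 2*W (N(V, W) = 1*W + W = W + W = 2*W)
y(X) = 28*X/3 (y(X) = 7*((2*2)*X)/3 = 7*(4*X)/3 = 28*X/3)
f*(y(-22) + L) = 306*((28/3)*(-22) + 61) = 306*(-616/3 + 61) = 306*(-433/3) = -44166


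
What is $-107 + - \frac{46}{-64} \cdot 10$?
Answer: $- \frac{1597}{16} \approx -99.813$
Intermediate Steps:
$-107 + - \frac{46}{-64} \cdot 10 = -107 + \left(-46\right) \left(- \frac{1}{64}\right) 10 = -107 + \frac{23}{32} \cdot 10 = -107 + \frac{115}{16} = - \frac{1597}{16}$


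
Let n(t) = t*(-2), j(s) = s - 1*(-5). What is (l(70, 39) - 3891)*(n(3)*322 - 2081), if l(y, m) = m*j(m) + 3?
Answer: 8716236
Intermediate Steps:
j(s) = 5 + s (j(s) = s + 5 = 5 + s)
l(y, m) = 3 + m*(5 + m) (l(y, m) = m*(5 + m) + 3 = 3 + m*(5 + m))
n(t) = -2*t
(l(70, 39) - 3891)*(n(3)*322 - 2081) = ((3 + 39*(5 + 39)) - 3891)*(-2*3*322 - 2081) = ((3 + 39*44) - 3891)*(-6*322 - 2081) = ((3 + 1716) - 3891)*(-1932 - 2081) = (1719 - 3891)*(-4013) = -2172*(-4013) = 8716236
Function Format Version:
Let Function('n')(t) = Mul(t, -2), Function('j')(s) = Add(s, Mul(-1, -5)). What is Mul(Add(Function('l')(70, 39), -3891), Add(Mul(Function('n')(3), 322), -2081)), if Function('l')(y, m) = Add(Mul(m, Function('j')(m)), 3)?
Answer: 8716236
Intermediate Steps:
Function('j')(s) = Add(5, s) (Function('j')(s) = Add(s, 5) = Add(5, s))
Function('l')(y, m) = Add(3, Mul(m, Add(5, m))) (Function('l')(y, m) = Add(Mul(m, Add(5, m)), 3) = Add(3, Mul(m, Add(5, m))))
Function('n')(t) = Mul(-2, t)
Mul(Add(Function('l')(70, 39), -3891), Add(Mul(Function('n')(3), 322), -2081)) = Mul(Add(Add(3, Mul(39, Add(5, 39))), -3891), Add(Mul(Mul(-2, 3), 322), -2081)) = Mul(Add(Add(3, Mul(39, 44)), -3891), Add(Mul(-6, 322), -2081)) = Mul(Add(Add(3, 1716), -3891), Add(-1932, -2081)) = Mul(Add(1719, -3891), -4013) = Mul(-2172, -4013) = 8716236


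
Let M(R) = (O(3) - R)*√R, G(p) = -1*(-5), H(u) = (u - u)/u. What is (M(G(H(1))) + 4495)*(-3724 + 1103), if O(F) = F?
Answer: -11781395 + 5242*√5 ≈ -1.1770e+7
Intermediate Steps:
H(u) = 0 (H(u) = 0/u = 0)
G(p) = 5
M(R) = √R*(3 - R) (M(R) = (3 - R)*√R = √R*(3 - R))
(M(G(H(1))) + 4495)*(-3724 + 1103) = (√5*(3 - 1*5) + 4495)*(-3724 + 1103) = (√5*(3 - 5) + 4495)*(-2621) = (√5*(-2) + 4495)*(-2621) = (-2*√5 + 4495)*(-2621) = (4495 - 2*√5)*(-2621) = -11781395 + 5242*√5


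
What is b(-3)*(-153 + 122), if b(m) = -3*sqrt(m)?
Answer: 93*I*sqrt(3) ≈ 161.08*I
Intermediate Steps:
b(-3)*(-153 + 122) = (-3*I*sqrt(3))*(-153 + 122) = -3*I*sqrt(3)*(-31) = 93*I*sqrt(3)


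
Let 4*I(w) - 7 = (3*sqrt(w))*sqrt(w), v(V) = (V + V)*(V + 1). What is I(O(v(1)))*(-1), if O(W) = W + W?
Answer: -31/4 ≈ -7.7500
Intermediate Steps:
v(V) = 2*V*(1 + V) (v(V) = (2*V)*(1 + V) = 2*V*(1 + V))
O(W) = 2*W
I(w) = 7/4 + 3*w/4 (I(w) = 7/4 + ((3*sqrt(w))*sqrt(w))/4 = 7/4 + (3*w)/4 = 7/4 + 3*w/4)
I(O(v(1)))*(-1) = (7/4 + 3*(2*(2*1*(1 + 1)))/4)*(-1) = (7/4 + 3*(2*(2*1*2))/4)*(-1) = (7/4 + 3*(2*4)/4)*(-1) = (7/4 + (3/4)*8)*(-1) = (7/4 + 6)*(-1) = (31/4)*(-1) = -31/4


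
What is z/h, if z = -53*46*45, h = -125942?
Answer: 54855/62971 ≈ 0.87112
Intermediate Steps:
z = -109710 (z = -2438*45 = -109710)
z/h = -109710/(-125942) = -109710*(-1/125942) = 54855/62971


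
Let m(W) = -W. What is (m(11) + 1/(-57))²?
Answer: 394384/3249 ≈ 121.39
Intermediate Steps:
(m(11) + 1/(-57))² = (-1*11 + 1/(-57))² = (-11 - 1/57)² = (-628/57)² = 394384/3249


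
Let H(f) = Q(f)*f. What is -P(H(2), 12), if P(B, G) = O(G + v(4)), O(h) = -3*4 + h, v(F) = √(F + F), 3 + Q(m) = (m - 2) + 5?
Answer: -2*√2 ≈ -2.8284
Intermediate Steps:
Q(m) = m (Q(m) = -3 + ((m - 2) + 5) = -3 + ((-2 + m) + 5) = -3 + (3 + m) = m)
v(F) = √2*√F (v(F) = √(2*F) = √2*√F)
H(f) = f² (H(f) = f*f = f²)
O(h) = -12 + h
P(B, G) = -12 + G + 2*√2 (P(B, G) = -12 + (G + √2*√4) = -12 + (G + √2*2) = -12 + (G + 2*√2) = -12 + G + 2*√2)
-P(H(2), 12) = -(-12 + 12 + 2*√2) = -2*√2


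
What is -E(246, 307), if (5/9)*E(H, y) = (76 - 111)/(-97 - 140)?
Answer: -21/79 ≈ -0.26582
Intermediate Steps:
E(H, y) = 21/79 (E(H, y) = 9*((76 - 111)/(-97 - 140))/5 = 9*(-35/(-237))/5 = 9*(-35*(-1/237))/5 = (9/5)*(35/237) = 21/79)
-E(246, 307) = -1*21/79 = -21/79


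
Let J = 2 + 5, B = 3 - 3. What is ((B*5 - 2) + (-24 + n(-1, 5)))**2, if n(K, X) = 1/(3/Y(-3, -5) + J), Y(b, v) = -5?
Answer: 683929/1024 ≈ 667.90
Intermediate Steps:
B = 0
J = 7
n(K, X) = 5/32 (n(K, X) = 1/(3/(-5) + 7) = 1/(3*(-1/5) + 7) = 1/(-3/5 + 7) = 1/(32/5) = 5/32)
((B*5 - 2) + (-24 + n(-1, 5)))**2 = ((0*5 - 2) + (-24 + 5/32))**2 = ((0 - 2) - 763/32)**2 = (-2 - 763/32)**2 = (-827/32)**2 = 683929/1024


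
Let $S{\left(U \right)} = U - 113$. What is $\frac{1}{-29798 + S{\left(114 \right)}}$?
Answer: $- \frac{1}{29797} \approx -3.356 \cdot 10^{-5}$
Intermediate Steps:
$S{\left(U \right)} = -113 + U$
$\frac{1}{-29798 + S{\left(114 \right)}} = \frac{1}{-29798 + \left(-113 + 114\right)} = \frac{1}{-29798 + 1} = \frac{1}{-29797} = - \frac{1}{29797}$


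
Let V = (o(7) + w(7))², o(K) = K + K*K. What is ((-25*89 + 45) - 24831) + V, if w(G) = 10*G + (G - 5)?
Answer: -10627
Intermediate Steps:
o(K) = K + K²
w(G) = -5 + 11*G (w(G) = 10*G + (-5 + G) = -5 + 11*G)
V = 16384 (V = (7*(1 + 7) + (-5 + 11*7))² = (7*8 + (-5 + 77))² = (56 + 72)² = 128² = 16384)
((-25*89 + 45) - 24831) + V = ((-25*89 + 45) - 24831) + 16384 = ((-2225 + 45) - 24831) + 16384 = (-2180 - 24831) + 16384 = -27011 + 16384 = -10627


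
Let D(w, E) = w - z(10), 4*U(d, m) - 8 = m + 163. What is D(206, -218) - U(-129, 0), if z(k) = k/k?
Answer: 649/4 ≈ 162.25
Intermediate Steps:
z(k) = 1
U(d, m) = 171/4 + m/4 (U(d, m) = 2 + (m + 163)/4 = 2 + (163 + m)/4 = 2 + (163/4 + m/4) = 171/4 + m/4)
D(w, E) = -1 + w (D(w, E) = w - 1*1 = w - 1 = -1 + w)
D(206, -218) - U(-129, 0) = (-1 + 206) - (171/4 + (¼)*0) = 205 - (171/4 + 0) = 205 - 1*171/4 = 205 - 171/4 = 649/4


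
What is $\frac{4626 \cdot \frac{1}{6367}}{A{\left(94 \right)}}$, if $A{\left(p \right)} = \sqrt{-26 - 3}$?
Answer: $- \frac{4626 i \sqrt{29}}{184643} \approx - 0.13492 i$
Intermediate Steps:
$A{\left(p \right)} = i \sqrt{29}$ ($A{\left(p \right)} = \sqrt{-29} = i \sqrt{29}$)
$\frac{4626 \cdot \frac{1}{6367}}{A{\left(94 \right)}} = \frac{4626 \cdot \frac{1}{6367}}{i \sqrt{29}} = 4626 \cdot \frac{1}{6367} \left(- \frac{i \sqrt{29}}{29}\right) = \frac{4626 \left(- \frac{i \sqrt{29}}{29}\right)}{6367} = - \frac{4626 i \sqrt{29}}{184643}$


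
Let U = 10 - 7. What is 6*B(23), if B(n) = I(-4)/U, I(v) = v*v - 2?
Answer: 28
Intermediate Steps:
I(v) = -2 + v² (I(v) = v² - 2 = -2 + v²)
U = 3
B(n) = 14/3 (B(n) = (-2 + (-4)²)/3 = (-2 + 16)*(⅓) = 14*(⅓) = 14/3)
6*B(23) = 6*(14/3) = 28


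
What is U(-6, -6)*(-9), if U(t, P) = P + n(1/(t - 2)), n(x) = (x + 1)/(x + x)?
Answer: 171/2 ≈ 85.500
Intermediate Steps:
n(x) = (1 + x)/(2*x) (n(x) = (1 + x)/((2*x)) = (1 + x)*(1/(2*x)) = (1 + x)/(2*x))
U(t, P) = P + (1 + 1/(-2 + t))*(-2 + t)/2 (U(t, P) = P + (1 + 1/(t - 2))/(2*(1/(t - 2))) = P + (1 + 1/(-2 + t))/(2*(1/(-2 + t))) = P + (-2 + t)*(1 + 1/(-2 + t))/2 = P + (1 + 1/(-2 + t))*(-2 + t)/2)
U(-6, -6)*(-9) = (-½ - 6 + (½)*(-6))*(-9) = (-½ - 6 - 3)*(-9) = -19/2*(-9) = 171/2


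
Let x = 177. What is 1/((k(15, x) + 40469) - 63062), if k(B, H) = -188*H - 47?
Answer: -1/55916 ≈ -1.7884e-5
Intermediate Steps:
k(B, H) = -47 - 188*H
1/((k(15, x) + 40469) - 63062) = 1/(((-47 - 188*177) + 40469) - 63062) = 1/(((-47 - 33276) + 40469) - 63062) = 1/((-33323 + 40469) - 63062) = 1/(7146 - 63062) = 1/(-55916) = -1/55916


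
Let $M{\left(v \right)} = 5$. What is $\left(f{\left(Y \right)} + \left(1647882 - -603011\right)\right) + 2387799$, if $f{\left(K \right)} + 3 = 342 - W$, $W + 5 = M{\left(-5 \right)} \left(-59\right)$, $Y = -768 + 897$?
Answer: $4639331$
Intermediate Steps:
$Y = 129$
$W = -300$ ($W = -5 + 5 \left(-59\right) = -5 - 295 = -300$)
$f{\left(K \right)} = 639$ ($f{\left(K \right)} = -3 + \left(342 - -300\right) = -3 + \left(342 + 300\right) = -3 + 642 = 639$)
$\left(f{\left(Y \right)} + \left(1647882 - -603011\right)\right) + 2387799 = \left(639 + \left(1647882 - -603011\right)\right) + 2387799 = \left(639 + \left(1647882 + 603011\right)\right) + 2387799 = \left(639 + 2250893\right) + 2387799 = 2251532 + 2387799 = 4639331$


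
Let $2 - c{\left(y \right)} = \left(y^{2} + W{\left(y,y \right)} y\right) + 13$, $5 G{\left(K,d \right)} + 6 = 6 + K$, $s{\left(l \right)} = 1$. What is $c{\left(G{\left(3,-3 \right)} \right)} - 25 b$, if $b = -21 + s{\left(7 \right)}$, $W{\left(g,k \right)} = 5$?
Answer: $\frac{12141}{25} \approx 485.64$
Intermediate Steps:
$G{\left(K,d \right)} = \frac{K}{5}$ ($G{\left(K,d \right)} = - \frac{6}{5} + \frac{6 + K}{5} = - \frac{6}{5} + \left(\frac{6}{5} + \frac{K}{5}\right) = \frac{K}{5}$)
$c{\left(y \right)} = -11 - y^{2} - 5 y$ ($c{\left(y \right)} = 2 - \left(\left(y^{2} + 5 y\right) + 13\right) = 2 - \left(13 + y^{2} + 5 y\right) = -11 - y^{2} - 5 y$)
$b = -20$ ($b = -21 + 1 = -20$)
$c{\left(G{\left(3,-3 \right)} \right)} - 25 b = \left(-11 - \left(\frac{1}{5} \cdot 3\right)^{2} - 5 \cdot \frac{1}{5} \cdot 3\right) - -500 = \left(-11 - \left(\frac{3}{5}\right)^{2} - 3\right) + 500 = \left(-11 - \frac{9}{25} - 3\right) + 500 = - \frac{359}{25} + 500 = \frac{12141}{25}$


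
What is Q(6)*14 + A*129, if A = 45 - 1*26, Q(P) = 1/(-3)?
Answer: 7339/3 ≈ 2446.3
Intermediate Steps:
Q(P) = -⅓
A = 19 (A = 45 - 26 = 19)
Q(6)*14 + A*129 = -⅓*14 + 19*129 = -14/3 + 2451 = 7339/3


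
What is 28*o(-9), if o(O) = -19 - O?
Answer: -280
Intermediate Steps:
28*o(-9) = 28*(-19 - 1*(-9)) = 28*(-19 + 9) = 28*(-10) = -280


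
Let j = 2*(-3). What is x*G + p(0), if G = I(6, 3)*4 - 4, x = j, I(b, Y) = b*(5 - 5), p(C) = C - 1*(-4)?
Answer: 28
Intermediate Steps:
p(C) = 4 + C (p(C) = C + 4 = 4 + C)
j = -6
I(b, Y) = 0 (I(b, Y) = b*0 = 0)
x = -6
G = -4 (G = 0*4 - 4 = 0 - 4 = -4)
x*G + p(0) = -6*(-4) + (4 + 0) = 24 + 4 = 28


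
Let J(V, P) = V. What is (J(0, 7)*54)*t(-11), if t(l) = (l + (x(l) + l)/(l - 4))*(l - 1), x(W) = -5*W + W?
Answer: 0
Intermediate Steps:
x(W) = -4*W
t(l) = (-1 + l)*(l - 3*l/(-4 + l)) (t(l) = (l + (-4*l + l)/(l - 4))*(l - 1) = (l + (-3*l)/(-4 + l))*(-1 + l) = (l - 3*l/(-4 + l))*(-1 + l) = (-1 + l)*(l - 3*l/(-4 + l)))
(J(0, 7)*54)*t(-11) = (0*54)*(-11*(7 + (-11)² - 8*(-11))/(-4 - 11)) = 0*(-11*(7 + 121 + 88)/(-15)) = 0*(-11*(-1/15)*216) = 0*(792/5) = 0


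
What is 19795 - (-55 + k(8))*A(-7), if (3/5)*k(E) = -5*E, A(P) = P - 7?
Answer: 54275/3 ≈ 18092.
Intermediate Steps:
A(P) = -7 + P
k(E) = -25*E/3 (k(E) = 5*(-5*E)/3 = -25*E/3)
19795 - (-55 + k(8))*A(-7) = 19795 - (-55 - 25/3*8)*(-7 - 7) = 19795 - (-55 - 200/3)*(-14) = 19795 - (-365)*(-14)/3 = 19795 - 1*5110/3 = 19795 - 5110/3 = 54275/3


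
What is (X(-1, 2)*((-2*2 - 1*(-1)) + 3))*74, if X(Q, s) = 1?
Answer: 0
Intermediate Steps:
(X(-1, 2)*((-2*2 - 1*(-1)) + 3))*74 = (1*((-2*2 - 1*(-1)) + 3))*74 = (1*((-4 + 1) + 3))*74 = (1*(-3 + 3))*74 = (1*0)*74 = 0*74 = 0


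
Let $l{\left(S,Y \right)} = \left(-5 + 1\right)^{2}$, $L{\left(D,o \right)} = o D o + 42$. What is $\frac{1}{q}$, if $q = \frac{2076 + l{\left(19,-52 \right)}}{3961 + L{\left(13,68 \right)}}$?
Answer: $\frac{64115}{2092} \approx 30.648$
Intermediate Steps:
$L{\left(D,o \right)} = 42 + D o^{2}$ ($L{\left(D,o \right)} = D o o + 42 = D o^{2} + 42 = 42 + D o^{2}$)
$l{\left(S,Y \right)} = 16$ ($l{\left(S,Y \right)} = \left(-4\right)^{2} = 16$)
$q = \frac{2092}{64115}$ ($q = \frac{2076 + 16}{3961 + \left(42 + 13 \cdot 68^{2}\right)} = \frac{2092}{3961 + \left(42 + 13 \cdot 4624\right)} = \frac{2092}{3961 + \left(42 + 60112\right)} = \frac{2092}{3961 + 60154} = \frac{2092}{64115} \approx 0.032629$)
$\frac{1}{q} = \frac{1}{\frac{2092}{64115}} = \frac{64115}{2092}$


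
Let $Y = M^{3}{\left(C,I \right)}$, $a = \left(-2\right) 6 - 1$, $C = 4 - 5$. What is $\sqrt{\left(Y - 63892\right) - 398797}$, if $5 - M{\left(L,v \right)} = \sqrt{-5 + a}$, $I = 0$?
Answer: $3 \sqrt{-51426 - 19 i \sqrt{2}} \approx 0.17773 - 680.32 i$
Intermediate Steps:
$C = -1$
$a = -13$ ($a = -12 - 1 = -13$)
$M{\left(L,v \right)} = 5 - 3 i \sqrt{2}$ ($M{\left(L,v \right)} = 5 - \sqrt{-5 - 13} = 5 - \sqrt{-18} = 5 - 3 i \sqrt{2}$)
$Y = \left(5 - 3 i \sqrt{2}\right)^{3} \approx -145.0 - 241.83 i$
$\sqrt{\left(Y - 63892\right) - 398797} = \sqrt{\left(\left(5 - 3 i \sqrt{2}\right)^{3} - 63892\right) - 398797} = \sqrt{\left(-63892 + \left(5 - 3 i \sqrt{2}\right)^{3}\right) - 398797} = \sqrt{-462689 + \left(5 - 3 i \sqrt{2}\right)^{3}}$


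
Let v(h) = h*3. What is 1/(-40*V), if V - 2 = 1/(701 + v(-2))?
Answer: -139/11128 ≈ -0.012491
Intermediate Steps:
v(h) = 3*h
V = 1391/695 (V = 2 + 1/(701 + 3*(-2)) = 2 + 1/(701 - 6) = 2 + 1/695 = 1391/695 ≈ 2.0014)
1/(-40*V) = 1/(-40*1391/695) = 1/(-11128/139) = -139/11128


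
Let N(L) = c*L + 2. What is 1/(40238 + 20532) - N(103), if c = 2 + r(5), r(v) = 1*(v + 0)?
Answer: -43936709/60770 ≈ -723.00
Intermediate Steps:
r(v) = v (r(v) = 1*v = v)
c = 7 (c = 2 + 5 = 7)
N(L) = 2 + 7*L (N(L) = 7*L + 2 = 2 + 7*L)
1/(40238 + 20532) - N(103) = 1/(40238 + 20532) - (2 + 7*103) = 1/60770 - (2 + 721) = 1/60770 - 1*723 = 1/60770 - 723 = -43936709/60770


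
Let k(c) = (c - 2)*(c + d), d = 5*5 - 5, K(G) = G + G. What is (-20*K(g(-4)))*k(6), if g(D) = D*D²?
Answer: 266240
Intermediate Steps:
g(D) = D³
K(G) = 2*G
d = 20 (d = 25 - 5 = 20)
k(c) = (-2 + c)*(20 + c) (k(c) = (c - 2)*(c + 20) = (-2 + c)*(20 + c))
(-20*K(g(-4)))*k(6) = (-40*(-4)³)*(-40 + 6² + 18*6) = (-40*(-64))*(-40 + 36 + 108) = -20*(-128)*104 = 2560*104 = 266240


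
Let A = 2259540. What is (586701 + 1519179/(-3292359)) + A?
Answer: 3123615217780/1097453 ≈ 2.8462e+6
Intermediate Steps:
(586701 + 1519179/(-3292359)) + A = (586701 + 1519179/(-3292359)) + 2259540 = (586701 + 1519179*(-1/3292359)) + 2259540 = (586701 - 506393/1097453) + 2259540 = 643876266160/1097453 + 2259540 = 3123615217780/1097453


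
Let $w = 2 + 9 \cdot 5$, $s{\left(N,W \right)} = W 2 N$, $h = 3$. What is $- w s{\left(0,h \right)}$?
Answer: $0$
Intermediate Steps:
$s{\left(N,W \right)} = 2 N W$ ($s{\left(N,W \right)} = 2 W N = 2 N W$)
$w = 47$ ($w = 2 + 45 = 47$)
$- w s{\left(0,h \right)} = - 47 \cdot 2 \cdot 0 \cdot 3 = - 47 \cdot 0 = \left(-1\right) 0 = 0$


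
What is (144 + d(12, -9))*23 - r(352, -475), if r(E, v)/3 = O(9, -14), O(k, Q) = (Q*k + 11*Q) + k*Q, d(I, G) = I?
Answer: 4806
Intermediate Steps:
O(k, Q) = 11*Q + 2*Q*k (O(k, Q) = (11*Q + Q*k) + Q*k = 11*Q + 2*Q*k)
r(E, v) = -1218 (r(E, v) = 3*(-14*(11 + 2*9)) = 3*(-14*(11 + 18)) = 3*(-14*29) = 3*(-406) = -1218)
(144 + d(12, -9))*23 - r(352, -475) = (144 + 12)*23 - 1*(-1218) = 156*23 + 1218 = 3588 + 1218 = 4806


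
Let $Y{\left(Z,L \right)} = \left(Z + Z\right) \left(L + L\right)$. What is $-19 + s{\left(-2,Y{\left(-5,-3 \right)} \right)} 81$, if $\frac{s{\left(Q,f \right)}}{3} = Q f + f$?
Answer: $-14599$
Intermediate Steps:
$Y{\left(Z,L \right)} = 4 L Z$ ($Y{\left(Z,L \right)} = 2 Z 2 L = 4 L Z$)
$s{\left(Q,f \right)} = 3 f + 3 Q f$ ($s{\left(Q,f \right)} = 3 \left(Q f + f\right) = 3 \left(f + Q f\right) = 3 f + 3 Q f$)
$-19 + s{\left(-2,Y{\left(-5,-3 \right)} \right)} 81 = -19 + 3 \cdot 4 \left(-3\right) \left(-5\right) \left(1 - 2\right) 81 = -19 + 3 \cdot 60 \left(-1\right) 81 = -19 - 14580 = -14599$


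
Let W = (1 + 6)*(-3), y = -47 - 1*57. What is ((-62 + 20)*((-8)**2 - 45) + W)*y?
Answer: 85176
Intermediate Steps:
y = -104 (y = -47 - 57 = -104)
W = -21 (W = 7*(-3) = -21)
((-62 + 20)*((-8)**2 - 45) + W)*y = ((-62 + 20)*((-8)**2 - 45) - 21)*(-104) = (-42*(64 - 45) - 21)*(-104) = (-42*19 - 21)*(-104) = (-798 - 21)*(-104) = -819*(-104) = 85176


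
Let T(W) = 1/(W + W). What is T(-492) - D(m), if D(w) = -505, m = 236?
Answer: 496919/984 ≈ 505.00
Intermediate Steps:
T(W) = 1/(2*W)
T(-492) - D(m) = (1/2)/(-492) - 1*(-505) = (1/2)*(-1/492) + 505 = -1/984 + 505 = 496919/984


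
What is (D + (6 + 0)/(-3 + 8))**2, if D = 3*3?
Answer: 2601/25 ≈ 104.04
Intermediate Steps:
D = 9
(D + (6 + 0)/(-3 + 8))**2 = (9 + (6 + 0)/(-3 + 8))**2 = (9 + 6/5)**2 = (51/5)**2 = 2601/25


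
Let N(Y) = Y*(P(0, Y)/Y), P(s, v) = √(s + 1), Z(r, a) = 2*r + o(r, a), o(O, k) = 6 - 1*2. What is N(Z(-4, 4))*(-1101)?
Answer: -1101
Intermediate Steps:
o(O, k) = 4 (o(O, k) = 6 - 2 = 4)
Z(r, a) = 4 + 2*r (Z(r, a) = 2*r + 4 = 4 + 2*r)
P(s, v) = √(1 + s)
N(Y) = 1 (N(Y) = Y*(√(1 + 0)/Y) = Y*(√1/Y) = Y*(1/Y) = Y/Y = 1)
N(Z(-4, 4))*(-1101) = 1*(-1101) = -1101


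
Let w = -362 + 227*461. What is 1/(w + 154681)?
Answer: 1/258966 ≈ 3.8615e-6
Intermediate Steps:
w = 104285 (w = -362 + 104647 = 104285)
1/(w + 154681) = 1/(104285 + 154681) = 1/258966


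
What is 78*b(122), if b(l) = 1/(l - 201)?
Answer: -78/79 ≈ -0.98734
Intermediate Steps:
b(l) = 1/(-201 + l)
78*b(122) = 78/(-201 + 122) = 78/(-79) = 78*(-1/79) = -78/79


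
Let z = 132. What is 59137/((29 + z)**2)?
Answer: 59137/25921 ≈ 2.2814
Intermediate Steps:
59137/((29 + z)**2) = 59137/((29 + 132)**2) = 59137/(161**2) = 59137/25921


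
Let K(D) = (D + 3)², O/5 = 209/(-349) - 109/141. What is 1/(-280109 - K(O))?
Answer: -2421525681/678327207725158 ≈ -3.5699e-6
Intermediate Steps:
O = -337550/49209 (O = 5*(209/(-349) - 109/141) = 5*(209*(-1/349) - 109*1/141) = 5*(-209/349 - 109/141) = 5*(-67510/49209) = -337550/49209 ≈ -6.8595)
K(D) = (3 + D)²
1/(-280109 - K(O)) = 1/(-280109 - (3 - 337550/49209)²) = 1/(-280109 - (-189923/49209)²) = 1/(-280109 - 1*36070745929/2421525681) = 1/(-280109 - 36070745929/2421525681) = 1/(-678327207725158/2421525681) = -2421525681/678327207725158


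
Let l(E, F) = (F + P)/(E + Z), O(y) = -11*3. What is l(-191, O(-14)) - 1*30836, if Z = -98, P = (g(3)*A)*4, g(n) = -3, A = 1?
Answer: -8911559/289 ≈ -30836.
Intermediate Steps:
O(y) = -33
P = -12 (P = -3*1*4 = -3*4 = -12)
l(E, F) = (-12 + F)/(-98 + E) (l(E, F) = (F - 12)/(E - 98) = (-12 + F)/(-98 + E))
l(-191, O(-14)) - 1*30836 = (-12 - 33)/(-98 - 191) - 1*30836 = -45/(-289) - 30836 = -1/289*(-45) - 30836 = 45/289 - 30836 = -8911559/289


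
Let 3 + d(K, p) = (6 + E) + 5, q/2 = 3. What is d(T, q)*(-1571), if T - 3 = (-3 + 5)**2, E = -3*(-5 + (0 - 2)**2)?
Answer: -17281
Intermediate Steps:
q = 6 (q = 2*3 = 6)
E = 3 (E = -3*(-5 + (-2)**2) = -3*(-5 + 4) = -3*(-1) = 3)
T = 7 (T = 3 + (-3 + 5)**2 = 3 + 2**2 = 3 + 4 = 7)
d(K, p) = 11 (d(K, p) = -3 + ((6 + 3) + 5) = -3 + (9 + 5) = -3 + 14 = 11)
d(T, q)*(-1571) = 11*(-1571) = -17281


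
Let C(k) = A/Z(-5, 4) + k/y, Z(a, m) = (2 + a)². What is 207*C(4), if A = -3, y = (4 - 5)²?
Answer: 759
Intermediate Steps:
y = 1 (y = (-1)² = 1)
C(k) = -⅓ + k (C(k) = -3/(2 - 5)² + k/1 = -3/((-3)²) + k*1 = -3/9 + k = -3*⅑ + k = -⅓ + k)
207*C(4) = 207*(-⅓ + 4) = 207*(11/3) = 759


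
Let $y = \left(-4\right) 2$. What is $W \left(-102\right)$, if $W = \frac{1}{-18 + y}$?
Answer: $\frac{51}{13} \approx 3.9231$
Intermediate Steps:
$y = -8$
$W = - \frac{1}{26}$ ($W = \frac{1}{-18 - 8} = \frac{1}{-26} = - \frac{1}{26} \approx -0.038462$)
$W \left(-102\right) = \left(- \frac{1}{26}\right) \left(-102\right) = \frac{51}{13}$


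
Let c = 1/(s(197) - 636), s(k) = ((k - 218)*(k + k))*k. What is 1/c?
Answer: -1630614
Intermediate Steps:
s(k) = 2*k²*(-218 + k) (s(k) = ((-218 + k)*(2*k))*k = (2*k*(-218 + k))*k = 2*k²*(-218 + k))
c = -1/1630614 (c = 1/(2*197²*(-218 + 197) - 636) = 1/(2*38809*(-21) - 636) = 1/(-1629978 - 636) = 1/(-1630614) = -1/1630614 ≈ -6.1327e-7)
1/c = 1/(-1/1630614) = -1630614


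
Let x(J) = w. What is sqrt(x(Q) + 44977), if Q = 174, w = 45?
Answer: sqrt(45022) ≈ 212.18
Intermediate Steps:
x(J) = 45
sqrt(x(Q) + 44977) = sqrt(45 + 44977) = sqrt(45022)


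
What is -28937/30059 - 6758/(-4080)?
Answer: 42537881/61320360 ≈ 0.69370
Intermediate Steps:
-28937/30059 - 6758/(-4080) = -28937*1/30059 - 6758*(-1/4080) = -28937/30059 + 3379/2040 = 42537881/61320360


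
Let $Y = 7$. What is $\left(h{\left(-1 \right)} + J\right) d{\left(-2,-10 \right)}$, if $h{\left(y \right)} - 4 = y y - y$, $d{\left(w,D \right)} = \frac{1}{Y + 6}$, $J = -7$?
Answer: $- \frac{1}{13} \approx -0.076923$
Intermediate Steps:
$d{\left(w,D \right)} = \frac{1}{13}$ ($d{\left(w,D \right)} = \frac{1}{7 + 6} = \frac{1}{13}$)
$h{\left(y \right)} = 4 + y^{2} - y$ ($h{\left(y \right)} = 4 - \left(y - y y\right) = 4 + \left(y^{2} - y\right) = 4 + y^{2} - y$)
$\left(h{\left(-1 \right)} + J\right) d{\left(-2,-10 \right)} = \left(\left(4 + \left(-1\right)^{2} - -1\right) - 7\right) \frac{1}{13} = \left(\left(4 + 1 + 1\right) - 7\right) \frac{1}{13} = \left(6 - 7\right) \frac{1}{13} = \left(-1\right) \frac{1}{13} = - \frac{1}{13}$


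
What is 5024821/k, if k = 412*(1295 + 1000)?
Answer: 5024821/945540 ≈ 5.3142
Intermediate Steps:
k = 945540 (k = 412*2295 = 945540)
5024821/k = 5024821/945540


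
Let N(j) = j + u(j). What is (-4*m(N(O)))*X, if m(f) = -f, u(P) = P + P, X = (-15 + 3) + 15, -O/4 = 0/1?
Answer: 0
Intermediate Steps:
O = 0 (O = -0/1 = -0 = -4*0 = 0)
X = 3 (X = -12 + 15 = 3)
u(P) = 2*P
N(j) = 3*j (N(j) = j + 2*j = 3*j)
(-4*m(N(O)))*X = -(-4)*3*0*3 = -(-4)*0*3 = -4*0*3 = 0*3 = 0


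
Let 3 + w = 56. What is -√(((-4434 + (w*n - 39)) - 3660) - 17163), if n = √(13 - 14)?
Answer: -√(-25296 + 53*I) ≈ -0.16662 - 159.05*I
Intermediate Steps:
w = 53 (w = -3 + 56 = 53)
n = I (n = √(-1) = I ≈ 1.0*I)
-√(((-4434 + (w*n - 39)) - 3660) - 17163) = -√(((-4434 + (53*I - 39)) - 3660) - 17163) = -√(((-4434 + (-39 + 53*I)) - 3660) - 17163) = -√(((-4473 + 53*I) - 3660) - 17163) = -√((-8133 + 53*I) - 17163) = -√(-25296 + 53*I)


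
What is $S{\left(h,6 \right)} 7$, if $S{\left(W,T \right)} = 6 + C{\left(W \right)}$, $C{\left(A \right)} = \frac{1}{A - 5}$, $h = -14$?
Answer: $\frac{791}{19} \approx 41.632$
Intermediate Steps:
$C{\left(A \right)} = \frac{1}{-5 + A}$
$S{\left(W,T \right)} = 6 + \frac{1}{-5 + W}$
$S{\left(h,6 \right)} 7 = \frac{-29 + 6 \left(-14\right)}{-5 - 14} \cdot 7 = \frac{-29 - 84}{-19} \cdot 7 = \left(- \frac{1}{19}\right) \left(-113\right) 7 = \frac{113}{19} \cdot 7 = \frac{791}{19}$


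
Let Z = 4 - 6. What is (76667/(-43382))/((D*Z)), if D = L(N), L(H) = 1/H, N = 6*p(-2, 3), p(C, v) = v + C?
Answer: 230001/43382 ≈ 5.3018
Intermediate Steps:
p(C, v) = C + v
N = 6 (N = 6*(-2 + 3) = 6*1 = 6)
Z = -2
D = 1/6 ≈ 0.16667
(76667/(-43382))/((D*Z)) = (76667/(-43382))/(((1/6)*(-2))) = (76667*(-1/43382))/(-1/3) = -76667/43382*(-3) = 230001/43382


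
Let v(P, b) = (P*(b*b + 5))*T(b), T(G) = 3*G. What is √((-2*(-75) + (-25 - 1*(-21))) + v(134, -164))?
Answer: I*√1773528982 ≈ 42113.0*I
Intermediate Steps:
v(P, b) = 3*P*b*(5 + b²) (v(P, b) = (P*(b*b + 5))*(3*b) = (P*(b² + 5))*(3*b) = (P*(5 + b²))*(3*b) = 3*P*b*(5 + b²))
√((-2*(-75) + (-25 - 1*(-21))) + v(134, -164)) = √((-2*(-75) + (-25 - 1*(-21))) + 3*134*(-164)*(5 + (-164)²)) = √((150 + (-25 + 21)) + 3*134*(-164)*(5 + 26896)) = √((150 - 4) + 3*134*(-164)*26901) = √(146 - 1773529128) = √(-1773528982) = I*√1773528982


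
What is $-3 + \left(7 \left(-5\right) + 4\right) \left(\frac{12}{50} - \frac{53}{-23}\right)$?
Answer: $- \frac{47078}{575} \approx -81.875$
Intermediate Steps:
$-3 + \left(7 \left(-5\right) + 4\right) \left(\frac{12}{50} - \frac{53}{-23}\right) = -3 + \left(-35 + 4\right) \left(12 \cdot \frac{1}{50} - - \frac{53}{23}\right) = -3 - 31 \left(\frac{6}{25} + \frac{53}{23}\right) = -3 - \frac{45353}{575} = - \frac{47078}{575}$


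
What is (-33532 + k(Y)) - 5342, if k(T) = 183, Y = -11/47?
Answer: -38691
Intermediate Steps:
Y = -11/47 (Y = -11*1/47 = -11/47 ≈ -0.23404)
(-33532 + k(Y)) - 5342 = (-33532 + 183) - 5342 = -33349 - 5342 = -38691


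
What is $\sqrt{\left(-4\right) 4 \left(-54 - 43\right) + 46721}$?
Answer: $\sqrt{48273} \approx 219.71$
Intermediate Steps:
$\sqrt{\left(-4\right) 4 \left(-54 - 43\right) + 46721} = \sqrt{\left(-16\right) \left(-97\right) + 46721} = \sqrt{1552 + 46721} = \sqrt{48273}$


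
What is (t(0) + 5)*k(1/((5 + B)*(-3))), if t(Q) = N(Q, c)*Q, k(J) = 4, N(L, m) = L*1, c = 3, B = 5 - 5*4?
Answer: 20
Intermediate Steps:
B = -15 (B = 5 - 20 = -15)
N(L, m) = L
t(Q) = Q² (t(Q) = Q*Q = Q²)
(t(0) + 5)*k(1/((5 + B)*(-3))) = (0² + 5)*4 = (0 + 5)*4 = 5*4 = 20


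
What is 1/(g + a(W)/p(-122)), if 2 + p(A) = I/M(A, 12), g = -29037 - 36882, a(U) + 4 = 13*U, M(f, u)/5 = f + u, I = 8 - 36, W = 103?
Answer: -536/35699709 ≈ -1.5014e-5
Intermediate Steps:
I = -28
M(f, u) = 5*f + 5*u (M(f, u) = 5*(f + u) = 5*f + 5*u)
a(U) = -4 + 13*U
g = -65919
p(A) = -2 - 28/(60 + 5*A) (p(A) = -2 - 28/(5*A + 5*12) = -2 - 28/(5*A + 60) = -2 - 28/(60 + 5*A))
1/(g + a(W)/p(-122)) = 1/(-65919 + (-4 + 13*103)/((2*(-74 - 5*(-122))/(5*(12 - 122))))) = 1/(-65919 + (-4 + 1339)/(((2/5)*(-74 + 610)/(-110)))) = 1/(-65919 + 1335/(((2/5)*(-1/110)*536))) = 1/(-65919 + 1335/(-536/275)) = 1/(-65919 + 1335*(-275/536)) = 1/(-65919 - 367125/536) = 1/(-35699709/536) = -536/35699709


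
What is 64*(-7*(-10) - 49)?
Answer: 1344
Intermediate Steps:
64*(-7*(-10) - 49) = 64*(70 - 49) = 64*21 = 1344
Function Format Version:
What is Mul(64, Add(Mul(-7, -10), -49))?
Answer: 1344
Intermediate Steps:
Mul(64, Add(Mul(-7, -10), -49)) = Mul(64, Add(70, -49)) = Mul(64, 21) = 1344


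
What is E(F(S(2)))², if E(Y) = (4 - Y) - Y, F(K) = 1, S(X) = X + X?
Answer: 4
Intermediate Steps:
S(X) = 2*X
E(Y) = 4 - 2*Y
E(F(S(2)))² = (4 - 2*1)² = (4 - 2)² = 2² = 4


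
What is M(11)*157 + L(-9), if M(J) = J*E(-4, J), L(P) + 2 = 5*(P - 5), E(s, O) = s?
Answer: -6980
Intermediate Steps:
L(P) = -27 + 5*P (L(P) = -2 + 5*(P - 5) = -2 + 5*(-5 + P) = -2 + (-25 + 5*P) = -27 + 5*P)
M(J) = -4*J (M(J) = J*(-4) = -4*J)
M(11)*157 + L(-9) = -4*11*157 + (-27 + 5*(-9)) = -44*157 + (-27 - 45) = -6908 - 72 = -6980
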